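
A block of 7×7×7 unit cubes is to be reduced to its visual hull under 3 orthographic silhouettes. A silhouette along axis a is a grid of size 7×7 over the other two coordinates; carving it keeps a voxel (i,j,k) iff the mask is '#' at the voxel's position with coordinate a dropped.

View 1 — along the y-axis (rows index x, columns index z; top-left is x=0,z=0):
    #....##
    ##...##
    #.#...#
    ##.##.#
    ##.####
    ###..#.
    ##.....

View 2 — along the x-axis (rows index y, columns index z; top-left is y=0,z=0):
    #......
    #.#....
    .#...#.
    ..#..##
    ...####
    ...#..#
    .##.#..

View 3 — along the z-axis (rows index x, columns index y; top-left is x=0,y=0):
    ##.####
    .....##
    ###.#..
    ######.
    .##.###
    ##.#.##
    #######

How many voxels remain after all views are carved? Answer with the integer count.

full grid |V| = 343
[1] y-view keeps 27 columns → grid now 189
[2] x-view keeps 17 columns → grid now 65
[3] z-view keeps 35 columns → grid now 44

|visual hull| = 44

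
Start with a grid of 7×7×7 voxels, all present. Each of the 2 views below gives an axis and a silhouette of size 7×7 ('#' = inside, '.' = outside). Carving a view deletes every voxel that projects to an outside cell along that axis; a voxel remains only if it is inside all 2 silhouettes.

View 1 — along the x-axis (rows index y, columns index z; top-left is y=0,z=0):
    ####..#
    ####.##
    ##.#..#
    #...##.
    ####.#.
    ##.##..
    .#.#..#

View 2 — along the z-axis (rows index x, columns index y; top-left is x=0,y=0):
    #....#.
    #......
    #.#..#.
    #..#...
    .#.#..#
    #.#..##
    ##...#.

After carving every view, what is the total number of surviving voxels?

voxel count = 78

before carving: 343 voxels (7×7×7)
after view 1 [x-axis, 30 of 49 cells solid] → remaining = 210
after view 2 [z-axis, 18 of 49 cells solid] → remaining = 78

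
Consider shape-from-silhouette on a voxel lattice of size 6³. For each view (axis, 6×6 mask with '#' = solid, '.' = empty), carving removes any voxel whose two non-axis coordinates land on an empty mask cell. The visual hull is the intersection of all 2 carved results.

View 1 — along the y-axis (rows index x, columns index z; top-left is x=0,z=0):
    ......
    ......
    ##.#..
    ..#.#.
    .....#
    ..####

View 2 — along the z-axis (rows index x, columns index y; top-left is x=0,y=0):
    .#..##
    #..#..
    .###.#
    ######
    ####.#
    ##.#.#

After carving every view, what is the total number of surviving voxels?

remaining voxels: 45

start: 6×6×6 = 216 voxels
step 1: project along y, AND mask (10/36) → |grid| = 60
step 2: project along z, AND mask (24/36) → |grid| = 45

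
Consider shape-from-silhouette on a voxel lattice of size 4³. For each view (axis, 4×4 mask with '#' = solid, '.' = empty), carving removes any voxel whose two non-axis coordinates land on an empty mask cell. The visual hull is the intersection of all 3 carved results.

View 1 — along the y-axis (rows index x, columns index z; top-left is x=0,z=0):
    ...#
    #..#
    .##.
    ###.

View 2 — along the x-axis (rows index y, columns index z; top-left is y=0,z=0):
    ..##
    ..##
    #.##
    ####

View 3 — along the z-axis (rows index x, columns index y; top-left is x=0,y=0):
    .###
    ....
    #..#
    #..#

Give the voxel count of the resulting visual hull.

start: 4×4×4 = 64 voxels
  1. axis=1 (XZ plane), |mask|=8  ⇒  voxels=32
  2. axis=0 (YZ plane), |mask|=11  ⇒  voxels=22
  3. axis=2 (XY plane), |mask|=7  ⇒  voxels=10

|visual hull| = 10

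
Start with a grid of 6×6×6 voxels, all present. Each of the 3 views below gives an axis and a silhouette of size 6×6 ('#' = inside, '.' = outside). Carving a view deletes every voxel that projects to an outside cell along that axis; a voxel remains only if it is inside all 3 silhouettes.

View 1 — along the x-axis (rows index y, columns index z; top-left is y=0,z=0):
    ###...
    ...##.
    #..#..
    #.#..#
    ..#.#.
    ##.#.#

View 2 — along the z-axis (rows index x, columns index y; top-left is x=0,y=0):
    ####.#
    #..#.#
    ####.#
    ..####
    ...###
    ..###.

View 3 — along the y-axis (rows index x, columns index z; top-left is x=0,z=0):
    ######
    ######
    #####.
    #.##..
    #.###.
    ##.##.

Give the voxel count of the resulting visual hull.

voxel count = 53

initial block: 6^3 = 216
[1] x-view keeps 16 columns → grid now 96
[2] z-view keeps 23 columns → grid now 65
[3] y-view keeps 28 columns → grid now 53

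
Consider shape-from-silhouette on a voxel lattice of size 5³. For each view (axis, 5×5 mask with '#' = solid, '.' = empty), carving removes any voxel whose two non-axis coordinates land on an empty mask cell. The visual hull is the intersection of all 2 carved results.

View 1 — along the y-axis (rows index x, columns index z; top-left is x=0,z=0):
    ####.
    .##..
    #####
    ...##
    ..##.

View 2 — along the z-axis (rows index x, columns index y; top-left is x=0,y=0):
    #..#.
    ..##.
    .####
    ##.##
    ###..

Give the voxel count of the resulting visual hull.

remaining voxels: 46

before carving: 125 voxels (5×5×5)
after view 1 [y-axis, 15 of 25 cells solid] → remaining = 75
after view 2 [z-axis, 15 of 25 cells solid] → remaining = 46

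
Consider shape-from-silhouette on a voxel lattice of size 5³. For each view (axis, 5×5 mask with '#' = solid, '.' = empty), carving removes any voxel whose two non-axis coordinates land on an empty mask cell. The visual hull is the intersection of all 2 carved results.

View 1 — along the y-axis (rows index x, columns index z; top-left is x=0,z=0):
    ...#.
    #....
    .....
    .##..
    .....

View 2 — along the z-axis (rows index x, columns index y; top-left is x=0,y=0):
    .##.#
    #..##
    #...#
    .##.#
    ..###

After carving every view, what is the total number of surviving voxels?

voxel count = 12

initial block: 5^3 = 125
carve view 1 (along y, XZ-mask fill 4/25): 20 voxels remain
carve view 2 (along z, XY-mask fill 14/25): 12 voxels remain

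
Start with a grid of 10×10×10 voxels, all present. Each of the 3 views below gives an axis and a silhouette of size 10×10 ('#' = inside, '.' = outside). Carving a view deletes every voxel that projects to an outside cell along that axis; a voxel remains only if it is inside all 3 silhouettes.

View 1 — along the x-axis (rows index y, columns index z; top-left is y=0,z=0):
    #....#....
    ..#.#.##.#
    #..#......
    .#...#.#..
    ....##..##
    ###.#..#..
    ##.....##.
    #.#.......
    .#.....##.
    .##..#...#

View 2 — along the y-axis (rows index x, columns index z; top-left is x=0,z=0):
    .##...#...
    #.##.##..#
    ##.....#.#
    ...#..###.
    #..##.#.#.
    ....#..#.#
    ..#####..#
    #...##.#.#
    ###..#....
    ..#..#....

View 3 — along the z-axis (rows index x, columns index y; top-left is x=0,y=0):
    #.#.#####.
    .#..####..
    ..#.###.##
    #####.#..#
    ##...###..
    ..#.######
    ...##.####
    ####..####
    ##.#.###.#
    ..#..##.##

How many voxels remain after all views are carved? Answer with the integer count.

full grid |V| = 1000
carve view 1 (along x, YZ-mask fill 34/100): 340 voxels remain
carve view 2 (along y, XZ-mask fill 42/100): 142 voxels remain
carve view 3 (along z, XY-mask fill 63/100): 89 voxels remain

voxel count = 89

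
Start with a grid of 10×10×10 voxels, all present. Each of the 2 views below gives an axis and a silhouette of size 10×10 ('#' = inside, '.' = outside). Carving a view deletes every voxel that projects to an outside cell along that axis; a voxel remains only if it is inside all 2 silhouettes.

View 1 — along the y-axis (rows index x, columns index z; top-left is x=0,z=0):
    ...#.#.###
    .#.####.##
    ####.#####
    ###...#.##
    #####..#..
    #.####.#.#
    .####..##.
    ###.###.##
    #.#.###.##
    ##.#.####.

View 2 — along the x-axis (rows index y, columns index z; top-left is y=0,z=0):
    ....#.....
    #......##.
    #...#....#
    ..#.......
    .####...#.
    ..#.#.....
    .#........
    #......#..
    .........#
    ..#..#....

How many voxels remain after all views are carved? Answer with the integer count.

143 voxels

before carving: 1000 voxels (10×10×10)
step 1: project along y, AND mask (68/100) → |grid| = 680
step 2: project along x, AND mask (21/100) → |grid| = 143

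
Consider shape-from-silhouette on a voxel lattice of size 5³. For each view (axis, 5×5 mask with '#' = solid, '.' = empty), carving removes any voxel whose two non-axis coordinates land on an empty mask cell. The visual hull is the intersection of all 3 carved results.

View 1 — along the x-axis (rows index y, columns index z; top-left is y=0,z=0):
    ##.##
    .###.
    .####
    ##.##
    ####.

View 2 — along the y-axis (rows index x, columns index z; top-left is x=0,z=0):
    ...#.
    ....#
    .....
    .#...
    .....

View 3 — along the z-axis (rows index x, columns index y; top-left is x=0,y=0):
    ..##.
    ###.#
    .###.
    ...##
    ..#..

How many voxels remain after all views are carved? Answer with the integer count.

initial block: 5^3 = 125
[1] x-view keeps 19 columns → grid now 95
[2] y-view keeps 3 columns → grid now 13
[3] z-view keeps 12 columns → grid now 6

voxel count = 6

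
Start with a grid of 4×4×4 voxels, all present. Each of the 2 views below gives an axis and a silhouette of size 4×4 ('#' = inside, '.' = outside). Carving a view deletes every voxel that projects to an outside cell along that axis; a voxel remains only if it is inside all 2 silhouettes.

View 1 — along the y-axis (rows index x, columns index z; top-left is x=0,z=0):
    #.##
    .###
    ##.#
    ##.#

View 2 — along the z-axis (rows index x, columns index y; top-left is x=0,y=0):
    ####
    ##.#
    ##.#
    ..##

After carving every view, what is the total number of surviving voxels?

remaining voxels: 36

initial block: 4^3 = 64
[1] y-view keeps 12 columns → grid now 48
[2] z-view keeps 12 columns → grid now 36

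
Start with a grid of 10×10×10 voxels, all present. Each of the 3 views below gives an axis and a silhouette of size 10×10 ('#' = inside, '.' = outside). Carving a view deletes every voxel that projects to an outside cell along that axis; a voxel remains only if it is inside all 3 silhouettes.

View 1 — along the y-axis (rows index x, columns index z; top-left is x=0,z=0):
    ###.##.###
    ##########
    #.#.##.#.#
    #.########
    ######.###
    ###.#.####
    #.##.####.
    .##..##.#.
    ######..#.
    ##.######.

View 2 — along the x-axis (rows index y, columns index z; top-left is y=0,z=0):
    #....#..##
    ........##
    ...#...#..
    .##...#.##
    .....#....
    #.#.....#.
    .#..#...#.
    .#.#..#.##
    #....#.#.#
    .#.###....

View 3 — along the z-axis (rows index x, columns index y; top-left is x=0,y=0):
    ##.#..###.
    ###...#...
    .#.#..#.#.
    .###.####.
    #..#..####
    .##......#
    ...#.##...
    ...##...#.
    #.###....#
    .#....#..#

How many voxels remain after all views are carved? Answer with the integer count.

start: 10×10×10 = 1000 voxels
step 1: project along y, AND mask (77/100) → |grid| = 770
step 2: project along x, AND mask (33/100) → |grid| = 255
step 3: project along z, AND mask (44/100) → |grid| = 121

121 voxels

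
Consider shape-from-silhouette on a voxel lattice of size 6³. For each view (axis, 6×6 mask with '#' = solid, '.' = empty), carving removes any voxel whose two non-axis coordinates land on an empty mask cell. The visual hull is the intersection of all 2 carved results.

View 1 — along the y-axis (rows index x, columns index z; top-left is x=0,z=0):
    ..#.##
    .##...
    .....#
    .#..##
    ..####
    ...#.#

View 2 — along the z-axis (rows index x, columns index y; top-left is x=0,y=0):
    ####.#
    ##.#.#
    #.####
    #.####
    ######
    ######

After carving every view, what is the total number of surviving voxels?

initial block: 6^3 = 216
after view 1 [y-axis, 15 of 36 cells solid] → remaining = 90
after view 2 [z-axis, 31 of 36 cells solid] → remaining = 79

|visual hull| = 79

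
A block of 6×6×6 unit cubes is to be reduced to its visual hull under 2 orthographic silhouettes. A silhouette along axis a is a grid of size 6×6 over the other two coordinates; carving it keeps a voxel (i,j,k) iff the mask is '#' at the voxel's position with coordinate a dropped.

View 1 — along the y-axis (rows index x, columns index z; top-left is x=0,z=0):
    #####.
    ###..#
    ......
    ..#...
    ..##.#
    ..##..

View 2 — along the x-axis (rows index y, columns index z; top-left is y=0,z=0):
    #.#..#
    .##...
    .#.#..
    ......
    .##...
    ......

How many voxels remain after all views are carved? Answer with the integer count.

28 voxels

before carving: 216 voxels (6×6×6)
  1. axis=1 (XZ plane), |mask|=15  ⇒  voxels=90
  2. axis=0 (YZ plane), |mask|=9  ⇒  voxels=28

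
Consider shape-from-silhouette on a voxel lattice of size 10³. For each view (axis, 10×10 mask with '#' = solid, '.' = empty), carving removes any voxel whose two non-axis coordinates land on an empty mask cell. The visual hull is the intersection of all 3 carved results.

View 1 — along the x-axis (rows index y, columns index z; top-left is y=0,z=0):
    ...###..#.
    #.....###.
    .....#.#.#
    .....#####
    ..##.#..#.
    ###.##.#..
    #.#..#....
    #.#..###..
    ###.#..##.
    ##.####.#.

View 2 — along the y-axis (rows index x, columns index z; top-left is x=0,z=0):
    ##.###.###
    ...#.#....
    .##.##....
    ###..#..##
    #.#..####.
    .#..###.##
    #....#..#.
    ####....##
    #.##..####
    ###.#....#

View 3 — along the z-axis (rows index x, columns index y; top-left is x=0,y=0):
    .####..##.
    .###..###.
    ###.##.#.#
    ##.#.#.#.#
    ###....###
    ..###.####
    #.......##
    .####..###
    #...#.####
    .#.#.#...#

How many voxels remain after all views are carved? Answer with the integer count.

before carving: 1000 voxels (10×10×10)
[1] x-view keeps 47 columns → grid now 470
[2] y-view keeps 53 columns → grid now 258
[3] z-view keeps 58 columns → grid now 150

150 voxels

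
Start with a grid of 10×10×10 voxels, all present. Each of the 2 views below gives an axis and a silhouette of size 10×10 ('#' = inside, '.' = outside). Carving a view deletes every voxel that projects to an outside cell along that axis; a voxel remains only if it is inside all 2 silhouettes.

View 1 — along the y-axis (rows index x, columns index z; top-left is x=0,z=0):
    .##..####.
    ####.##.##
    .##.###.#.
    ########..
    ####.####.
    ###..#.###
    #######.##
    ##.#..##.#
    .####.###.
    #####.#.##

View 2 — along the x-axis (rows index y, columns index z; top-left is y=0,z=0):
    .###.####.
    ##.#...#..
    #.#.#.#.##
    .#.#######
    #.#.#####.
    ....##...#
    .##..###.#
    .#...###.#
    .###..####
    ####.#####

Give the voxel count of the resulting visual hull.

initial block: 10^3 = 1000
after view 1 [y-axis, 73 of 100 cells solid] → remaining = 730
after view 2 [x-axis, 62 of 100 cells solid] → remaining = 459

|visual hull| = 459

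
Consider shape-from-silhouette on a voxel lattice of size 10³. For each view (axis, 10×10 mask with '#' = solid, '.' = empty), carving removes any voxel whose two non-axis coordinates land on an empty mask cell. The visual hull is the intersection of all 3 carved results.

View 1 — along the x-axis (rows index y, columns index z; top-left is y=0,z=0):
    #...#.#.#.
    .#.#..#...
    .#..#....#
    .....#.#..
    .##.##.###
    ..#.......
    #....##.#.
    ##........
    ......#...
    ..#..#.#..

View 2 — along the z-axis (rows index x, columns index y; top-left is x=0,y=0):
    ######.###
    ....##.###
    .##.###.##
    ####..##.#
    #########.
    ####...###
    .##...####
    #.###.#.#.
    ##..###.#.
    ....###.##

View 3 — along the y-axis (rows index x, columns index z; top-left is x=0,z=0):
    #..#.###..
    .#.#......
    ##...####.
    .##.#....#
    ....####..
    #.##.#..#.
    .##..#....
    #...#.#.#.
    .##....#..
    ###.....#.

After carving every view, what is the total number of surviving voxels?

|visual hull| = 83

start: 10×10×10 = 1000 voxels
step 1: project along x, AND mask (30/100) → |grid| = 300
step 2: project along z, AND mask (67/100) → |grid| = 201
step 3: project along y, AND mask (40/100) → |grid| = 83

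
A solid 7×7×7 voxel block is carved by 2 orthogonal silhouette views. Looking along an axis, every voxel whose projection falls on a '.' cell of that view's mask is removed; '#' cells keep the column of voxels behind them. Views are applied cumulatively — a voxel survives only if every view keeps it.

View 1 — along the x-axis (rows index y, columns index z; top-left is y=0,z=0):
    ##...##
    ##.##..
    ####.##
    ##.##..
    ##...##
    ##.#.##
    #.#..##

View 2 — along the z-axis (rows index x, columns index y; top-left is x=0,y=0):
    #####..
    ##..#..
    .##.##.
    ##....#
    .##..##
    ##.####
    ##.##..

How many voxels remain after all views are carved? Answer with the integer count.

voxel count = 125

initial block: 7^3 = 343
  1. axis=0 (YZ plane), |mask|=31  ⇒  voxels=217
  2. axis=2 (XY plane), |mask|=29  ⇒  voxels=125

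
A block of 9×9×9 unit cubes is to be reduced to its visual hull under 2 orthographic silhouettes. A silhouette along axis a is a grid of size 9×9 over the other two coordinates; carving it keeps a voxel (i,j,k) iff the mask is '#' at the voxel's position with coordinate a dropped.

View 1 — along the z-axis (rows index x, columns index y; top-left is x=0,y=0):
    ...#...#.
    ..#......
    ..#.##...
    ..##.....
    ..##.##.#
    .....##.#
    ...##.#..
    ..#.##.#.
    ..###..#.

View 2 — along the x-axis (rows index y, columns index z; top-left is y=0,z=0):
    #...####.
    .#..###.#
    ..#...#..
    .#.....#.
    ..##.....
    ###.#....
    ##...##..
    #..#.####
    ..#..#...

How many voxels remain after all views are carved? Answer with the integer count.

start: 9×9×9 = 729 voxels
step 1: project along z, AND mask (27/81) → |grid| = 243
step 2: project along x, AND mask (32/81) → |grid| = 80

voxel count = 80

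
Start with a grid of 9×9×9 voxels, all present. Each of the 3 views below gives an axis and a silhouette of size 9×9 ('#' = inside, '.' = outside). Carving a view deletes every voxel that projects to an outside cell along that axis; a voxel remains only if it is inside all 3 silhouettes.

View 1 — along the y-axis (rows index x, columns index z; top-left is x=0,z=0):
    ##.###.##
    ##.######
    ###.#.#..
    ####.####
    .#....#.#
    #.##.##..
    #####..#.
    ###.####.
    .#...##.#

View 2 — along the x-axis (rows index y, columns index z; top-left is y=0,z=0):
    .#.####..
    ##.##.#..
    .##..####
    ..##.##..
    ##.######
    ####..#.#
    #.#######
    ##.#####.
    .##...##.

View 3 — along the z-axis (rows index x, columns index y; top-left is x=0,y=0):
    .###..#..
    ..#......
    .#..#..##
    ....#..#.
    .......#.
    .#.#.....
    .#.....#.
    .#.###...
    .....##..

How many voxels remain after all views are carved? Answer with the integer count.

before carving: 729 voxels (9×9×9)
step 1: project along y, AND mask (53/81) → |grid| = 477
step 2: project along x, AND mask (53/81) → |grid| = 320
step 3: project along z, AND mask (22/81) → |grid| = 90

90 voxels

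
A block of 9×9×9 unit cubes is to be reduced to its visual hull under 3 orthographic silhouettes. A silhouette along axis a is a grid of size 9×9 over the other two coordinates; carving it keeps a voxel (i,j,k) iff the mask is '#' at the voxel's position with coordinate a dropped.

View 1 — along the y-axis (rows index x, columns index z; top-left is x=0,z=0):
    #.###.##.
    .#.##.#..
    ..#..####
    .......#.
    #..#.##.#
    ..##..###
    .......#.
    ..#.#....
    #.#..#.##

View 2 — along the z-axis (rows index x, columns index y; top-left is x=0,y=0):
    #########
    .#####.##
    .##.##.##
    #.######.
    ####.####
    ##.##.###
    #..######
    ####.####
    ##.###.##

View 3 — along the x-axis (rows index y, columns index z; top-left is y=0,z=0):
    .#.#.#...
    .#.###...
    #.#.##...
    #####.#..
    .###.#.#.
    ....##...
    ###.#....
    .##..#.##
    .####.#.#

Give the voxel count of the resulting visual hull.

full grid |V| = 729
V1 y: intersect with XZ mask (34 set) -- 306 left
V2 z: intersect with XY mask (66 set) -- 252 left
V3 x: intersect with YZ mask (39 set) -- 115 left

115 voxels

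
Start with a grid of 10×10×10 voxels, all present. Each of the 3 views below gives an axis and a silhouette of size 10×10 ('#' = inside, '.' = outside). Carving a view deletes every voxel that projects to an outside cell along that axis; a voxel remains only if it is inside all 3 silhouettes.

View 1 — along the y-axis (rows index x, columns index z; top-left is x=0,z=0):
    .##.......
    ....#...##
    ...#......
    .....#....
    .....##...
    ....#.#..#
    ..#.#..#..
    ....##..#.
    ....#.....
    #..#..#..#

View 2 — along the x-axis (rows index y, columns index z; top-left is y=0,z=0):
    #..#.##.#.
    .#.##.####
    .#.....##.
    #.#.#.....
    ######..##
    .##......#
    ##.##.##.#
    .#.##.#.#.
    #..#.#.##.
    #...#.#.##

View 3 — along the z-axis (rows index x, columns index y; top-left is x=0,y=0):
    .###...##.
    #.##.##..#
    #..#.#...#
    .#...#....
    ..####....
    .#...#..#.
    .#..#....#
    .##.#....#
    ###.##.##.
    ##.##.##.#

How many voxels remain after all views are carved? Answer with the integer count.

voxel count = 54

initial block: 10^3 = 1000
[1] y-view keeps 23 columns → grid now 230
[2] x-view keeps 51 columns → grid now 117
[3] z-view keeps 45 columns → grid now 54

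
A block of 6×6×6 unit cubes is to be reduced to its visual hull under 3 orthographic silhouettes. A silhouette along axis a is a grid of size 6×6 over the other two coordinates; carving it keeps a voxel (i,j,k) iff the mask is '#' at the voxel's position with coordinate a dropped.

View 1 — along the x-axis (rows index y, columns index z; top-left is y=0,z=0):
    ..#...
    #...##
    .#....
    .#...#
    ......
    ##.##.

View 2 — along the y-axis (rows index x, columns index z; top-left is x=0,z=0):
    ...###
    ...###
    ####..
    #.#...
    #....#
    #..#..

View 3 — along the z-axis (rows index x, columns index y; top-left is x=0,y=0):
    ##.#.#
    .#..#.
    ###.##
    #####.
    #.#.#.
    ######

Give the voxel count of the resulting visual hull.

|visual hull| = 18

before carving: 216 voxels (6×6×6)
V1 x: intersect with YZ mask (11 set) -- 66 left
V2 y: intersect with XZ mask (16 set) -- 27 left
V3 z: intersect with XY mask (25 set) -- 18 left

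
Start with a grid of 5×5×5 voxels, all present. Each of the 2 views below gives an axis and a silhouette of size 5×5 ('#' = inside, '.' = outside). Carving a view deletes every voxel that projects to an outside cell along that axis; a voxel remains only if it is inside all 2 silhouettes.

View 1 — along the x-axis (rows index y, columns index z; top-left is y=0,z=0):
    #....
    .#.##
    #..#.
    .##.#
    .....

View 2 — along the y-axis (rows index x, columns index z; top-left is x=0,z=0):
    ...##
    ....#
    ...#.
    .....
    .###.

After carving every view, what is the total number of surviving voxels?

voxel count = 13

initial block: 5^3 = 125
[1] x-view keeps 9 columns → grid now 45
[2] y-view keeps 7 columns → grid now 13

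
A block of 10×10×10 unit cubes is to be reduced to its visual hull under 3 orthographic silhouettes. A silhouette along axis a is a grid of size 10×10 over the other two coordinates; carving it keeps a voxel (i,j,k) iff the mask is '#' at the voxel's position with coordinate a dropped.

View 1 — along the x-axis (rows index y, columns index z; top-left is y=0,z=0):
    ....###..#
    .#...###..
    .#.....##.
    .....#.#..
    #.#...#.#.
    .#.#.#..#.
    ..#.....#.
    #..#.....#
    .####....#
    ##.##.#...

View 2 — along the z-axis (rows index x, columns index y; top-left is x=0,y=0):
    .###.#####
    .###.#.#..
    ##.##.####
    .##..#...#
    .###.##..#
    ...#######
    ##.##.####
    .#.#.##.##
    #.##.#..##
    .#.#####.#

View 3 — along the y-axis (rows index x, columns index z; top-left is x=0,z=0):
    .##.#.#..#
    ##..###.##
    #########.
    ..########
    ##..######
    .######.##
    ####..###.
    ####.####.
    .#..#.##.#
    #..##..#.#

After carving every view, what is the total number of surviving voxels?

full grid |V| = 1000
  1. axis=0 (YZ plane), |mask|=36  ⇒  voxels=360
  2. axis=2 (XY plane), |mask|=65  ⇒  voxels=232
  3. axis=1 (XZ plane), |mask|=70  ⇒  voxels=161

remaining voxels: 161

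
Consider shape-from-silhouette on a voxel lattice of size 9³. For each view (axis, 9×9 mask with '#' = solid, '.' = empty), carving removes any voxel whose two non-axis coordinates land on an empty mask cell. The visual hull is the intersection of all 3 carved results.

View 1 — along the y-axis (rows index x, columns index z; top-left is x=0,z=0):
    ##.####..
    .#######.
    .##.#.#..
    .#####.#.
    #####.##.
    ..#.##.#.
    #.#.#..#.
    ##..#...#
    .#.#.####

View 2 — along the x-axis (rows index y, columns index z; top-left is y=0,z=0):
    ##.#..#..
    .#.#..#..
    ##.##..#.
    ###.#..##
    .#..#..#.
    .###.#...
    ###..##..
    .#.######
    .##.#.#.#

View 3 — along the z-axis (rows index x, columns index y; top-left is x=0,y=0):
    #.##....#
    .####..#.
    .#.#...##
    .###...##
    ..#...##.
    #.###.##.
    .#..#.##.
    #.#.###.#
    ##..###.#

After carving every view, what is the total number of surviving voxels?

start: 9×9×9 = 729 voxels
after view 1 [y-axis, 48 of 81 cells solid] → remaining = 432
after view 2 [x-axis, 42 of 81 cells solid] → remaining = 238
after view 3 [z-axis, 43 of 81 cells solid] → remaining = 126

126 voxels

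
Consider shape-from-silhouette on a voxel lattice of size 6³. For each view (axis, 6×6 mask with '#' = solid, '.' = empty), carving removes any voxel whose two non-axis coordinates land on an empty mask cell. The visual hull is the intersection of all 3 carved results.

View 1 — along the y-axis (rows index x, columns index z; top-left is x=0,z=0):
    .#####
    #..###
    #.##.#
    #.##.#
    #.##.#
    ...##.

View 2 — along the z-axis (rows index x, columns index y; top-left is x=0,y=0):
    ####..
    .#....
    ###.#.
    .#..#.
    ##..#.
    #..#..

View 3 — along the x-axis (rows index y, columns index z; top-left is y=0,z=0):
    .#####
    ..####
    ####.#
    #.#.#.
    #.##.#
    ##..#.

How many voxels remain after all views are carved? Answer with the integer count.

52 voxels

start: 6×6×6 = 216 voxels
carve view 1 (along y, XZ-mask fill 23/36): 138 voxels remain
carve view 2 (along z, XY-mask fill 16/36): 64 voxels remain
carve view 3 (along x, YZ-mask fill 24/36): 52 voxels remain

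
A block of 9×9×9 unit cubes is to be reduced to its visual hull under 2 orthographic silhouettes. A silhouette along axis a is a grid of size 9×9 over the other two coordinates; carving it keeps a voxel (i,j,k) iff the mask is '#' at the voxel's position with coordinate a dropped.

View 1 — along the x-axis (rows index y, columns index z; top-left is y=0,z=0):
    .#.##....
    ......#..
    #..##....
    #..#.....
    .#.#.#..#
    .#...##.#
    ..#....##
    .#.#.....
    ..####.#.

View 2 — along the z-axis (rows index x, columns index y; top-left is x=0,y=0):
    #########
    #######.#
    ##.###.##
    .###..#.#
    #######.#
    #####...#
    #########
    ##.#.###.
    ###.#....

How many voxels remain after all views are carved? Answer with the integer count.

|visual hull| = 183

before carving: 729 voxels (9×9×9)
V1 x: intersect with YZ mask (27 set) -- 243 left
V2 z: intersect with XY mask (62 set) -- 183 left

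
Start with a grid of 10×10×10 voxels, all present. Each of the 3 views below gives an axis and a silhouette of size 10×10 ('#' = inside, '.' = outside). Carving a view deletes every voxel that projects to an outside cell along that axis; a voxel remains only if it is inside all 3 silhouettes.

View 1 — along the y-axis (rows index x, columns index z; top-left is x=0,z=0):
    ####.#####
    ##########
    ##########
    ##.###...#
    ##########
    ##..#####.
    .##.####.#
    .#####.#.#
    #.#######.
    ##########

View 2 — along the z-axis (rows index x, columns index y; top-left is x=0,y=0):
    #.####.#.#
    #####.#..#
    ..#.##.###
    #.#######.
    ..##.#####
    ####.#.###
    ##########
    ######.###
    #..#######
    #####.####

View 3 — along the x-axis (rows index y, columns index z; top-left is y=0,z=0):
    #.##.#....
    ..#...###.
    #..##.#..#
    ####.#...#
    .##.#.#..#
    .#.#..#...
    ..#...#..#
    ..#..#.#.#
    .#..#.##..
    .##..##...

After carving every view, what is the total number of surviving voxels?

start: 10×10×10 = 1000 voxels
  1. axis=1 (XZ plane), |mask|=84  ⇒  voxels=840
  2. axis=2 (XY plane), |mask|=79  ⇒  voxels=654
  3. axis=0 (YZ plane), |mask|=42  ⇒  voxels=284

284 voxels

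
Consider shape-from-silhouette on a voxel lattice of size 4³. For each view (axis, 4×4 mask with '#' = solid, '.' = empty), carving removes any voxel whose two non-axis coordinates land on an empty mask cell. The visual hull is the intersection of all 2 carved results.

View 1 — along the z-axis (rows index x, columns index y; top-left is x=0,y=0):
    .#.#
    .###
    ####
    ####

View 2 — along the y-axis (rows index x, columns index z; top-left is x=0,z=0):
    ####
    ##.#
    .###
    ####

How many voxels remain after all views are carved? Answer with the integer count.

45 voxels

before carving: 64 voxels (4×4×4)
after view 1 [z-axis, 13 of 16 cells solid] → remaining = 52
after view 2 [y-axis, 14 of 16 cells solid] → remaining = 45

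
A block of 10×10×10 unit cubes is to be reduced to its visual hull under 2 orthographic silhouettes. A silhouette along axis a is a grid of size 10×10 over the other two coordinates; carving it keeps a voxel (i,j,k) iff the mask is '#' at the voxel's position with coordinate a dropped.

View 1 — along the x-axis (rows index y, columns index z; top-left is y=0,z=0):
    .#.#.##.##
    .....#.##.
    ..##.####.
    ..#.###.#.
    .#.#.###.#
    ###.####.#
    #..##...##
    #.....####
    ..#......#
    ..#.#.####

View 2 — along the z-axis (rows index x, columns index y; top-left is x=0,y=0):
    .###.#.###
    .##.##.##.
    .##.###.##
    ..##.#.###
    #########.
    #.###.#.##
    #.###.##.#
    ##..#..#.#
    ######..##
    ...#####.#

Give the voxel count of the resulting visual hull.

|visual hull| = 357

before carving: 1000 voxels (10×10×10)
step 1: project along x, AND mask (52/100) → |grid| = 520
step 2: project along z, AND mask (68/100) → |grid| = 357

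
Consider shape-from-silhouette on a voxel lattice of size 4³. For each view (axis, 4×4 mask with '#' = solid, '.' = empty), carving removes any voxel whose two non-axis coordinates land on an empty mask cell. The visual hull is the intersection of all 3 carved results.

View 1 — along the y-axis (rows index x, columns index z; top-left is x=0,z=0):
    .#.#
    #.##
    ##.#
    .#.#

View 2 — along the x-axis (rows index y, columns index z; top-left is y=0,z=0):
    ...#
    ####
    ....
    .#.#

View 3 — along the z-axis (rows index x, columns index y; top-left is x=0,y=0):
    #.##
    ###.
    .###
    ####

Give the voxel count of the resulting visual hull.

voxel count = 17

start: 4×4×4 = 64 voxels
after view 1 [y-axis, 10 of 16 cells solid] → remaining = 40
after view 2 [x-axis, 7 of 16 cells solid] → remaining = 21
after view 3 [z-axis, 13 of 16 cells solid] → remaining = 17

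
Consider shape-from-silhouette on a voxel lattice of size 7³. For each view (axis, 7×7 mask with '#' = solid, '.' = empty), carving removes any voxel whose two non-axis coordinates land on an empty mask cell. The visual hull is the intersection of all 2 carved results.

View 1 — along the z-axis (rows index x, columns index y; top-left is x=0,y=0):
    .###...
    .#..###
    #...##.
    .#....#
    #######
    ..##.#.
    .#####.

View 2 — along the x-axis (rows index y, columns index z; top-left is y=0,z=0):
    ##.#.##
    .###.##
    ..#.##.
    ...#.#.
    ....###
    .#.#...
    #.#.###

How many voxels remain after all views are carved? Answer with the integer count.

before carving: 343 voxels (7×7×7)
carve view 1 (along z, XY-mask fill 27/49): 189 voxels remain
carve view 2 (along x, YZ-mask fill 25/49): 92 voxels remain

voxel count = 92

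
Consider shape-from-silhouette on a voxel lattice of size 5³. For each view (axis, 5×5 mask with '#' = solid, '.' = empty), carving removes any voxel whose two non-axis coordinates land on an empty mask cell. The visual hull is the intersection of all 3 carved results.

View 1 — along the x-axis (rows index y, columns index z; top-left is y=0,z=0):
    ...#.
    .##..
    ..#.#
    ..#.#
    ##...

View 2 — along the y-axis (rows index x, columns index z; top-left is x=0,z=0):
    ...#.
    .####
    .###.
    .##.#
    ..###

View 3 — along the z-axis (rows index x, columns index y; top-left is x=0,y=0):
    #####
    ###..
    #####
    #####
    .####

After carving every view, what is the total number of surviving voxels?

initial block: 5^3 = 125
after view 1 [x-axis, 9 of 25 cells solid] → remaining = 45
after view 2 [y-axis, 14 of 25 cells solid] → remaining = 28
after view 3 [z-axis, 22 of 25 cells solid] → remaining = 24

remaining voxels: 24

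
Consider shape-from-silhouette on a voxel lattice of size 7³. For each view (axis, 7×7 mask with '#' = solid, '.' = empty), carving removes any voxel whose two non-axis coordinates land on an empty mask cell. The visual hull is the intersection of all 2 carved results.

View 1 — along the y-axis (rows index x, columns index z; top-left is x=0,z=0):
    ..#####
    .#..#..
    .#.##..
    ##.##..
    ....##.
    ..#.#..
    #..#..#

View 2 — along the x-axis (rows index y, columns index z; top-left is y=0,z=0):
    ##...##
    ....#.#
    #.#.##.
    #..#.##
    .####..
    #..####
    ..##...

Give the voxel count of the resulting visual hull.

start: 7×7×7 = 343 voxels
after view 1 [y-axis, 21 of 49 cells solid] → remaining = 147
after view 2 [x-axis, 25 of 49 cells solid] → remaining = 76

voxel count = 76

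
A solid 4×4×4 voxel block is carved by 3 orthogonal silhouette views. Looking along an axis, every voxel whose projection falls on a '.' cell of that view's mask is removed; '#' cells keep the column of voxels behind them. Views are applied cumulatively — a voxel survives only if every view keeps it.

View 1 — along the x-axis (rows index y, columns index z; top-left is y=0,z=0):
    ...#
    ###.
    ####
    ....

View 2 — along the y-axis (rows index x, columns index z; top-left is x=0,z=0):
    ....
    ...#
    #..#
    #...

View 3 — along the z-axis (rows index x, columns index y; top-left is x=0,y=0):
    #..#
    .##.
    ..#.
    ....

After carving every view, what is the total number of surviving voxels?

before carving: 64 voxels (4×4×4)
after view 1 [x-axis, 8 of 16 cells solid] → remaining = 32
after view 2 [y-axis, 4 of 16 cells solid] → remaining = 8
after view 3 [z-axis, 5 of 16 cells solid] → remaining = 3

remaining voxels: 3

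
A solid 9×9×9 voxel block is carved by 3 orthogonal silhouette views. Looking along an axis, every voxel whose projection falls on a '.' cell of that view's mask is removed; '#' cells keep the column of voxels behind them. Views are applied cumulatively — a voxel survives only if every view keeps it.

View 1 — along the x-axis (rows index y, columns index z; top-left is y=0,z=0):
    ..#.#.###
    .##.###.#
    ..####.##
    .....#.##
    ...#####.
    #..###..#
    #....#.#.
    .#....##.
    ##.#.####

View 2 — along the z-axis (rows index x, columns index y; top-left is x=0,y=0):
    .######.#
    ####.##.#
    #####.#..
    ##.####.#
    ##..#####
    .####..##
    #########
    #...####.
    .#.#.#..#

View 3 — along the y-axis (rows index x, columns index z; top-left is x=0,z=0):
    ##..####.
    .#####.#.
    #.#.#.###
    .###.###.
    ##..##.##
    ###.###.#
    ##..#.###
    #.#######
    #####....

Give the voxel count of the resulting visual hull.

remaining voxels: 193

start: 9×9×9 = 729 voxels
V1 x: intersect with YZ mask (43 set) -- 387 left
V2 z: intersect with XY mask (58 set) -- 281 left
V3 y: intersect with XZ mask (56 set) -- 193 left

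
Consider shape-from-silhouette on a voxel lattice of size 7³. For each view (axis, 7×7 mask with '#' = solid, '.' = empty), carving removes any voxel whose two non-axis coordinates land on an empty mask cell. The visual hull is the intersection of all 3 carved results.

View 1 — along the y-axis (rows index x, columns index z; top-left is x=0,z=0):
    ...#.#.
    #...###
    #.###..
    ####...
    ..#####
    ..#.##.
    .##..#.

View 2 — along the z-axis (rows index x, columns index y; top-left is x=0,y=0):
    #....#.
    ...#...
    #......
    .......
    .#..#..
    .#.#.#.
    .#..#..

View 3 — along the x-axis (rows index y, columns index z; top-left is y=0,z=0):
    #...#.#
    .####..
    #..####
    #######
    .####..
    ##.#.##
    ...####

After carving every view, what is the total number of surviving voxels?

before carving: 343 voxels (7×7×7)
step 1: project along y, AND mask (25/49) → |grid| = 175
step 2: project along z, AND mask (11/49) → |grid| = 37
step 3: project along x, AND mask (32/49) → |grid| = 24

24 voxels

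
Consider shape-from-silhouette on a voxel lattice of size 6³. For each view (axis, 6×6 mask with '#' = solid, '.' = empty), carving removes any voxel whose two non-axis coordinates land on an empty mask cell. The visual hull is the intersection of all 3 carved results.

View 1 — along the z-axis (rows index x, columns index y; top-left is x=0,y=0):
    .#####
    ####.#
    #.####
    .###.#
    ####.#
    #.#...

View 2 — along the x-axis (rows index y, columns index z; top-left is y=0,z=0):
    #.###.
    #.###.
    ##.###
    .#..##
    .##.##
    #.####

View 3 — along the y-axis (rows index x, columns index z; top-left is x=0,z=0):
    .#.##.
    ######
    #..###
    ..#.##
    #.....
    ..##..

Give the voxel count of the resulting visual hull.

|visual hull| = 63

full grid |V| = 216
after view 1 [z-axis, 26 of 36 cells solid] → remaining = 156
after view 2 [x-axis, 25 of 36 cells solid] → remaining = 110
after view 3 [y-axis, 19 of 36 cells solid] → remaining = 63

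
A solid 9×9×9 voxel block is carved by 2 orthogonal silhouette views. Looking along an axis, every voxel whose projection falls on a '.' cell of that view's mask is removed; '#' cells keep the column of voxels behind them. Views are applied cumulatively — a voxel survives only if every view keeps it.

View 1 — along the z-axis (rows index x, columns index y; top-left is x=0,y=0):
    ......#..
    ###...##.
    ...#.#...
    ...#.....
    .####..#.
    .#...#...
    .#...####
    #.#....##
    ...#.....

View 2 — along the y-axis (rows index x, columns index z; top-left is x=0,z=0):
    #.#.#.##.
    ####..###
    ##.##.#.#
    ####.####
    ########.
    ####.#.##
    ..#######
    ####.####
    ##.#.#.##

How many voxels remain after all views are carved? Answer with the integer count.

187 voxels

initial block: 9^3 = 729
step 1: project along z, AND mask (26/81) → |grid| = 234
step 2: project along y, AND mask (62/81) → |grid| = 187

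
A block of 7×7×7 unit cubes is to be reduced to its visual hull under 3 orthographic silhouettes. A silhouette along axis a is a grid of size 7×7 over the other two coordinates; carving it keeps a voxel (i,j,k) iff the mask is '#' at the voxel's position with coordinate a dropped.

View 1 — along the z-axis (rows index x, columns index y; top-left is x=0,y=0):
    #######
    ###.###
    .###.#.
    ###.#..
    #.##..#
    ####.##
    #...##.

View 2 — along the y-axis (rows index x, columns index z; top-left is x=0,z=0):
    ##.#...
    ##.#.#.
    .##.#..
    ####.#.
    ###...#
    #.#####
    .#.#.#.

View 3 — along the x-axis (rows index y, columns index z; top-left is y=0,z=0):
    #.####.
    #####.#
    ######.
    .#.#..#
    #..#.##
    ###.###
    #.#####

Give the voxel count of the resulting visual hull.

|visual hull| = 105

before carving: 343 voxels (7×7×7)
after view 1 [z-axis, 34 of 49 cells solid] → remaining = 238
after view 2 [y-axis, 28 of 49 cells solid] → remaining = 138
after view 3 [x-axis, 36 of 49 cells solid] → remaining = 105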